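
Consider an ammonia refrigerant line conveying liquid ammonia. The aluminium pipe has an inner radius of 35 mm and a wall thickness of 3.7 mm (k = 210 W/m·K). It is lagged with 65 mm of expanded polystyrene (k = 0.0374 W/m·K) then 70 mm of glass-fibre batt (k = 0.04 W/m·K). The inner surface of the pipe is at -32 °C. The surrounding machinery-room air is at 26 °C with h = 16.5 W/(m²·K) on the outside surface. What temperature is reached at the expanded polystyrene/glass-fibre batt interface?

T ≈ 6.6 °C

For a radial system each layer contributes R = ln(r_out/r_in)/(2πkL); films add R = 1/(hA).
R_aluminium pipe wall = ln(38.7/35)/(2π×210×1) = 7.616×10^-5 K/W
R_expanded polystyrene = ln(103.7/38.7)/(2π×0.0374×1) = 4.194 K/W
R_glass-fibre batt = ln(173.7/103.7)/(2π×0.04×1) = 2.052 K/W
R_outer film = 1/(h_o·2πr_oL) = 1/(16.5×2π×0.1737×1) = 0.05553 K/W
R_total = 6.302 K/W
Q = ΔT/R_total = 58/6.302
Q = 9.2 W/m
T_interface = T_inner + Q·ΣR(inner→interface) = -32 + 9.2×4.195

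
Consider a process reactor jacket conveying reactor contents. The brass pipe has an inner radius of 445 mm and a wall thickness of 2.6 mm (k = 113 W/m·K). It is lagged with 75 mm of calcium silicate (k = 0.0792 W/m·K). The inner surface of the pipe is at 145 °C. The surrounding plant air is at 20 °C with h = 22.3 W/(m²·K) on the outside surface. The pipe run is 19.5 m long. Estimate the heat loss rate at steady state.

Q ≈ 7500 W

Radial resistances (cylindrical: R_cond = ln(r_o/r_i)/(2πkL), R_conv = 1/(h·2πrL)):
R_brass pipe wall = ln(447.6/445)/(2π×113×19.5) = 4.208×10^-7 K/W
R_calcium silicate = ln(522.6/447.6)/(2π×0.0792×19.5) = 0.01596 K/W
R_outer film = 1/(h_o·2πr_oL) = 1/(22.3×2π×0.5226×19.5) = 7.003×10^-4 K/W
R_total = 0.01667 K/W
Q = ΔT/R_total = 125/0.01667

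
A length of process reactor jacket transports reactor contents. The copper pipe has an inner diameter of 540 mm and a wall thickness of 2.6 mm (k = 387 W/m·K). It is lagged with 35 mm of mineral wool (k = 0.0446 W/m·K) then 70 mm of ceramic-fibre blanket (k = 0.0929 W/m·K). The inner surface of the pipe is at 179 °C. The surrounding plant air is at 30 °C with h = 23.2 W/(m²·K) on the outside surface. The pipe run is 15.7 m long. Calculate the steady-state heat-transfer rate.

Q ≈ 2920 W

Per-layer cylindrical resistances, series-summed:
R_copper pipe wall = ln(272.6/270)/(2π×387×15.7) = 2.51×10^-7 K/W
R_mineral wool = ln(307.6/272.6)/(2π×0.0446×15.7) = 0.02746 K/W
R_ceramic-fibre blanket = ln(377.6/307.6)/(2π×0.0929×15.7) = 0.02237 K/W
R_outer film = 1/(h_o·2πr_oL) = 1/(23.2×2π×0.3776×15.7) = 0.001157 K/W
R_total = 0.05099 K/W
Q = ΔT/R_total = 149/0.05099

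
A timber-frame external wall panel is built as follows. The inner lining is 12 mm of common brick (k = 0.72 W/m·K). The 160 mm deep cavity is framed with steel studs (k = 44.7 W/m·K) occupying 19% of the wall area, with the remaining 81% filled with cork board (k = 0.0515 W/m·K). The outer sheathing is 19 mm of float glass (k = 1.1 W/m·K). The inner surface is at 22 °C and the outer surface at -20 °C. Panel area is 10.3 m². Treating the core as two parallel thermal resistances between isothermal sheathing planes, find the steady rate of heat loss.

Q ≈ 8210 W

Sheathing layers in series; stud and cavity paths in parallel between them.
R_inner = 0.012/(0.72×10.3) = 0.001618 K/W
R_stud  = 0.16/(44.7×0.19×10.3) = 0.001829 K/W
R_cav   = 0.16/(0.0515×0.81×10.3) = 0.3724 K/W
1/R_core = 1/R_stud + 1/R_cav → R_core = 0.00182 K/W
R_outer = 0.019/(1.1×10.3) = 0.001677 K/W
R_total = 0.005115 K/W
Q = ΔT/R_total = 42/0.005115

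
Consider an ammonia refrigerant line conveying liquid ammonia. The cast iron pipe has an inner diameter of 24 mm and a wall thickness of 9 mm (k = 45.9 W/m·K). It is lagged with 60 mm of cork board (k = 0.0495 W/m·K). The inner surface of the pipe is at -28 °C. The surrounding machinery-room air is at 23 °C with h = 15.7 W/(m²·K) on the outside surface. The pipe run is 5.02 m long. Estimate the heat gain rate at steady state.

Per-layer cylindrical resistances, series-summed:
R_cast iron pipe wall = ln(21/12)/(2π×45.9×5.02) = 3.865×10^-4 K/W
R_cork board = ln(81/21)/(2π×0.0495×5.02) = 0.8646 K/W
R_outer film = 1/(h_o·2πr_oL) = 1/(15.7×2π×0.081×5.02) = 0.02493 K/W
R_total = 0.8899 K/W
Q = ΔT/R_total = 51/0.8899

Q ≈ 57.3 W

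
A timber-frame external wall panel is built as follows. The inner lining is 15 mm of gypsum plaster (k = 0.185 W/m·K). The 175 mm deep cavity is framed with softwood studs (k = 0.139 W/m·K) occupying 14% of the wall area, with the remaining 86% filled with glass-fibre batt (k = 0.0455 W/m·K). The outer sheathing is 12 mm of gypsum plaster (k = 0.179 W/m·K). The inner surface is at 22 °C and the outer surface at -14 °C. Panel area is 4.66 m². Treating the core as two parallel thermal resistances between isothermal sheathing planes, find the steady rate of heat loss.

Sheathing layers in series; stud and cavity paths in parallel between them.
R_inner = 0.015/(0.185×4.66) = 0.0174 K/W
R_stud  = 0.175/(0.139×0.14×4.66) = 1.93 K/W
R_cav   = 0.175/(0.0455×0.86×4.66) = 0.9597 K/W
1/R_core = 1/R_stud + 1/R_cav → R_core = 0.641 K/W
R_outer = 0.012/(0.179×4.66) = 0.01439 K/W
R_total = 0.6727 K/W
Q = ΔT/R_total = 36/0.6727

Q ≈ 53.5 W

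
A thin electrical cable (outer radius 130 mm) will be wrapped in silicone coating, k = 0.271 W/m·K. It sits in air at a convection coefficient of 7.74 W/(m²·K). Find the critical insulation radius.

For a cylinder r_cr = k/h = 0.271/7.74
r_cr = 35 mm; since the bare radius (130 mm) is above r_cr, any added insulation will reduce heat loss.

r_cr ≈ 35 mm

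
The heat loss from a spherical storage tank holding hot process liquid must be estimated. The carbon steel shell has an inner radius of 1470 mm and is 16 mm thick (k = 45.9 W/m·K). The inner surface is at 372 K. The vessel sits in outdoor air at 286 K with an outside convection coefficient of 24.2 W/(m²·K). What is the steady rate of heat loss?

Spherical conduction: R = (1/r_in − 1/r_out)/(4πk) per layer; series-sum.
R_carbon steel shell = (1/1.47 − 1/1.486)/(4π×45.9) = 1.27×10^-5 K/W
R_outer film = 1/(h·4πr_o²) = 1/(24.2×4π×1.486²) = 0.001489 K/W
R_total = 0.001502 K/W
Q = ΔT/R_total = 86/0.001502

Q ≈ 57300 W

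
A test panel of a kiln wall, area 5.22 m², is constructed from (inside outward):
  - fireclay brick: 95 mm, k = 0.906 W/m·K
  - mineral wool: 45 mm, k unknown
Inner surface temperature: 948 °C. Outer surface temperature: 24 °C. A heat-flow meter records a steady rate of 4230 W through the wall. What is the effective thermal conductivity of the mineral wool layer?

Using the resistance-network approach (series):
R_fireclay brick = L/(kA) = 0.095/(0.906×5.22) = 0.02009 K/W
Sum of known resistances R_other = 0.02009 K/W
Total R = ΔT/Q = 924/4230 = 0.2184 K/W
R_mineral wool = R_total − R_other = 0.1984 K/W
k = L/(R·A) = 0.045/(0.1984×5.22)

k ≈ 0.0435 W/(m·K)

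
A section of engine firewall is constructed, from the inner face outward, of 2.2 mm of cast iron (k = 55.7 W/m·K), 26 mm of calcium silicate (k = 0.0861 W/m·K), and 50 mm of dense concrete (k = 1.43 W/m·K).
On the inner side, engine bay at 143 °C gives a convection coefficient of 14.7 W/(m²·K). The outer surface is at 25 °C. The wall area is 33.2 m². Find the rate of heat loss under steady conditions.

Treating each layer as a thermal resistance in series:
R_inner film = 1/(h_i·A) = 1/(14.7×33.2) = 0.002049 K/W
R_cast iron = L/(kA) = 0.0022/(55.7×33.2) = 1.19×10^-6 K/W
R_calcium silicate = L/(kA) = 0.026/(0.0861×33.2) = 0.009096 K/W
R_dense concrete = L/(kA) = 0.05/(1.43×33.2) = 0.001053 K/W
R_total = 0.0122 K/W
Q = ΔT / R_total = 118 / 0.0122

Q ≈ 9670 W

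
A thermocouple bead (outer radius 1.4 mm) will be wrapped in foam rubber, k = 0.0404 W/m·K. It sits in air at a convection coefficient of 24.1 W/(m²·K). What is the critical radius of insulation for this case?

r_cr ≈ 3.35 mm

For a sphere r_cr = 2k/h = 2×0.0404/24.1
r_cr = 3.35 mm; since the bare radius (1.4 mm) is below r_cr, adding a thin layer of insulation will *increase* heat loss.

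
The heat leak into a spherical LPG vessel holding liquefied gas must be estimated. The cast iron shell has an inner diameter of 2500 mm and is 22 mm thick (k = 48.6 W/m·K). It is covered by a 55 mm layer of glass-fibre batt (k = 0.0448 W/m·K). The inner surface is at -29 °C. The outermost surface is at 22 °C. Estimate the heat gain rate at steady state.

Q ≈ 881 W

Spherical conduction: R = (1/r_in − 1/r_out)/(4πk) per layer; series-sum.
R_cast iron shell = (1/1.25 − 1/1.272)/(4π×48.6) = 2.266×10^-5 K/W
R_glass-fibre batt = (1/1.272 − 1/1.327)/(4π×0.0448) = 0.05788 K/W
R_total = 0.0579 K/W
Q = ΔT/R_total = 51/0.0579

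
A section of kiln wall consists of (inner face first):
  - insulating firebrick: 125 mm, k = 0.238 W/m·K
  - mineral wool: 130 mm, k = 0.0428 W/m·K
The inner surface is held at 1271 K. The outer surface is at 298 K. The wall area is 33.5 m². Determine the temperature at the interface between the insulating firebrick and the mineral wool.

Series thermal resistances:
R_insulating firebrick = L/(kA) = 0.125/(0.238×33.5) = 0.01568 K/W
R_mineral wool = L/(kA) = 0.13/(0.0428×33.5) = 0.09067 K/W
R_total = 0.1063 K/W;  Q = ΔT/R_total = 973/0.1063 = 9149 W
T_interface = T_inner − Q·ΣR(inner→interface) = 1271 − 9150×0.01568

T ≈ 1130 K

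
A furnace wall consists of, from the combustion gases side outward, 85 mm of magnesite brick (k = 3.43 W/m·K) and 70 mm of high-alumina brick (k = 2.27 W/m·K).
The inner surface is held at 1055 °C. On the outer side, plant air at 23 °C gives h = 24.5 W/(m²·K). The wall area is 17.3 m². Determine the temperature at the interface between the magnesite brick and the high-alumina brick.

T ≈ 790 °C

Series thermal resistances:
R_magnesite brick = L/(kA) = 0.085/(3.43×17.3) = 0.001432 K/W
R_high-alumina brick = L/(kA) = 0.07/(2.27×17.3) = 0.001782 K/W
R_outer film = 1/(h_o·A) = 1/(24.5×17.3) = 0.002359 K/W
R_total = 0.005574 K/W;  Q = ΔT/R_total = 1032/0.005574 = 185100 W
T_interface = T_inner − Q·ΣR(inner→interface) = 1055 − 185000×0.001432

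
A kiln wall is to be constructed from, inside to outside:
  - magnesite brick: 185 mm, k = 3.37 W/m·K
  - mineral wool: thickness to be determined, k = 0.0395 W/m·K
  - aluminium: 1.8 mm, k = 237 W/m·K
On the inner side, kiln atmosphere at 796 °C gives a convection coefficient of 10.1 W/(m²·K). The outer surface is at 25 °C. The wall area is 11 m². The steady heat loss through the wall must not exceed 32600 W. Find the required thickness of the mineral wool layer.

L ≈ 4.2 mm

Series thermal resistances:
R_inner film = 1/(h_i·A) = 1/(10.1×11) = 0.009001 K/W
R_magnesite brick = L/(kA) = 0.185/(3.37×11) = 0.004991 K/W
R_aluminium = L/(kA) = 0.0018/(237×11) = 6.904×10^-7 K/W
Sum of the known resistances R_other = 0.01399 K/W
Required total resistance R_tot = ΔT/Q_allow = 771/32600 = 0.02365 K/W
R_mineral wool = R_tot − R_other = 0.009658 K/W
L = R·k·A = 0.009658×0.0395×11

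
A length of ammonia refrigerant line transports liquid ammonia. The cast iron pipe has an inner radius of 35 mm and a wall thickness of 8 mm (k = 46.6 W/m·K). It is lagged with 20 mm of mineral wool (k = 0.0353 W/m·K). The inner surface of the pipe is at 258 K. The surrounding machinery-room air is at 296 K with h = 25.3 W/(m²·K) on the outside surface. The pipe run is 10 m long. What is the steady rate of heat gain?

Q ≈ 208 W

Radial resistances (cylindrical: R_cond = ln(r_o/r_i)/(2πkL), R_conv = 1/(h·2πrL)):
R_cast iron pipe wall = ln(43/35)/(2π×46.6×10) = 7.031×10^-5 K/W
R_mineral wool = ln(63/43)/(2π×0.0353×10) = 0.1722 K/W
R_outer film = 1/(h_o·2πr_oL) = 1/(25.3×2π×0.063×10) = 0.009985 K/W
R_total = 0.1823 K/W
Q = ΔT/R_total = 38/0.1823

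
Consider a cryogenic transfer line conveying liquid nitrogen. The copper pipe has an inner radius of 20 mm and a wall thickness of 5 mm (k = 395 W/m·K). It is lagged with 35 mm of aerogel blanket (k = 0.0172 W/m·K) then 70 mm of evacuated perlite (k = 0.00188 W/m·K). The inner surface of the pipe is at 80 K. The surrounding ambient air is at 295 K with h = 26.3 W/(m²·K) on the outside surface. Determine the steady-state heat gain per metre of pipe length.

For a radial system each layer contributes R = ln(r_out/r_in)/(2πkL); films add R = 1/(hA).
R_copper pipe wall = ln(25/20)/(2π×395×1) = 8.991×10^-5 K/W
R_aerogel blanket = ln(60/25)/(2π×0.0172×1) = 8.101 K/W
R_evacuated perlite = ln(130/60)/(2π×0.00188×1) = 65.46 K/W
R_outer film = 1/(h_o·2πr_oL) = 1/(26.3×2π×0.13×1) = 0.04655 K/W
R_total = 73.6 K/W
Q = ΔT/R_total = 215/73.6

q′ ≈ 2.92 W/m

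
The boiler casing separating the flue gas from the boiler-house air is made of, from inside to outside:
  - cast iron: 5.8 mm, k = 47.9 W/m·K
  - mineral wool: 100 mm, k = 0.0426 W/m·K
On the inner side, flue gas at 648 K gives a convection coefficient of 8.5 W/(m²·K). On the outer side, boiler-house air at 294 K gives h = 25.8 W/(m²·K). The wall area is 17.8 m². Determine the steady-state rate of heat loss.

Q ≈ 2520 W

Model the wall as resistances in series:
R_inner film = 1/(h_i·A) = 1/(8.5×17.8) = 0.006609 K/W
R_cast iron = L/(kA) = 0.0058/(47.9×17.8) = 6.803×10^-6 K/W
R_mineral wool = L/(kA) = 0.1/(0.0426×17.8) = 0.1319 K/W
R_outer film = 1/(h_o·A) = 1/(25.8×17.8) = 0.002178 K/W
R_total = 0.1407 K/W
Q = ΔT / R_total = 354 / 0.1407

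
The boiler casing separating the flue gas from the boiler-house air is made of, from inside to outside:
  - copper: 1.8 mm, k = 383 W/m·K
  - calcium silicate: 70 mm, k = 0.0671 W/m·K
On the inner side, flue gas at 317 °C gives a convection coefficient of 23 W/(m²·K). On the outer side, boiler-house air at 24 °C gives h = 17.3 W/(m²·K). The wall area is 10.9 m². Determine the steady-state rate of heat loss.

Thermal resistances in series:
R_inner film = 1/(h_i·A) = 1/(23×10.9) = 0.003989 K/W
R_copper = L/(kA) = 0.0018/(383×10.9) = 4.312×10^-7 K/W
R_calcium silicate = L/(kA) = 0.07/(0.0671×10.9) = 0.09571 K/W
R_outer film = 1/(h_o·A) = 1/(17.3×10.9) = 0.005303 K/W
R_total = 0.105 K/W
Q = ΔT / R_total = 293 / 0.105

Q ≈ 2790 W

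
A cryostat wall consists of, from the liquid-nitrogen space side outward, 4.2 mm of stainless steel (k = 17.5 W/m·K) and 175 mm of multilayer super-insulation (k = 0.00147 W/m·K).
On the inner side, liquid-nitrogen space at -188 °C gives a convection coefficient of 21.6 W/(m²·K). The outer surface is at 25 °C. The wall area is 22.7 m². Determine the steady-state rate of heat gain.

Thermal resistances in series:
R_inner film = 1/(h_i·A) = 1/(21.6×22.7) = 0.002039 K/W
R_stainless steel = L/(kA) = 0.0042/(17.5×22.7) = 1.057×10^-5 K/W
R_multilayer super-insulation = L/(kA) = 0.175/(0.00147×22.7) = 5.244 K/W
R_total = 5.246 K/W
Q = ΔT / R_total = 213 / 5.246

Q ≈ 40.6 W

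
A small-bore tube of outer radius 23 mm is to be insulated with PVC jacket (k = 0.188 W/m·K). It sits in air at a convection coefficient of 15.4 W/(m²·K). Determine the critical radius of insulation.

r_cr ≈ 12.2 mm

For a cylinder r_cr = k/h = 0.188/15.4
r_cr = 12.2 mm; since the bare radius (23 mm) is above r_cr, any added insulation will reduce heat loss.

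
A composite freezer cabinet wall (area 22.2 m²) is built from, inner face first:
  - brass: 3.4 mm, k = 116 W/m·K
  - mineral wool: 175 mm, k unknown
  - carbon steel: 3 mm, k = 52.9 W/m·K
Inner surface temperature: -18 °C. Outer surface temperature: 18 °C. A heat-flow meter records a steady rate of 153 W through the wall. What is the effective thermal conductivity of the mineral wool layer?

k ≈ 0.0335 W/(m·K)

Series thermal resistances:
R_brass = L/(kA) = 0.0034/(116×22.2) = 1.32×10^-6 K/W
R_carbon steel = L/(kA) = 0.003/(52.9×22.2) = 2.555×10^-6 K/W
Sum of known resistances R_other = 3.875×10^-6 K/W
Total R = ΔT/Q = 36/153 = 0.2353 K/W
R_mineral wool = R_total − R_other = 0.2353 K/W
k = L/(R·A) = 0.175/(0.2353×22.2)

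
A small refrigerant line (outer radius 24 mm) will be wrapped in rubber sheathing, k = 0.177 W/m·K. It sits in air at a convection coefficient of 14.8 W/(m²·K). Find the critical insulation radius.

r_cr ≈ 12 mm

For a cylinder r_cr = k/h = 0.177/14.8
r_cr = 12 mm; since the bare radius (24 mm) is above r_cr, any added insulation will reduce heat loss.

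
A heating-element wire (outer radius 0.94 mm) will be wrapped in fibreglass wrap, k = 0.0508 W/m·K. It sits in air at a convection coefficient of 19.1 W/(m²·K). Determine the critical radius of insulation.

For a cylinder r_cr = k/h = 0.0508/19.1
r_cr = 2.66 mm; since the bare radius (0.94 mm) is below r_cr, adding a thin layer of insulation will *increase* heat loss.

r_cr ≈ 2.66 mm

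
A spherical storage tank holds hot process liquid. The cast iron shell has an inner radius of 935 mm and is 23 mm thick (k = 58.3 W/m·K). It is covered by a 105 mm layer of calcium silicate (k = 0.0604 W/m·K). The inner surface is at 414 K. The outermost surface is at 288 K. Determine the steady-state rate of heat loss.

Radial (spherical) resistances in series:
R_cast iron shell = (1/0.935 − 1/0.958)/(4π×58.3) = 3.505×10^-5 K/W
R_calcium silicate = (1/0.958 − 1/1.063)/(4π×0.0604) = 0.1358 K/W
R_total = 0.1359 K/W
Q = ΔT/R_total = 126/0.1359

Q ≈ 927 W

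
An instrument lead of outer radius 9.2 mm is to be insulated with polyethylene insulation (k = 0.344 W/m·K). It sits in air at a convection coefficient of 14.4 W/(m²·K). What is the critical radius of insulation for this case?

r_cr ≈ 23.9 mm

For a cylinder r_cr = k/h = 0.344/14.4
r_cr = 23.9 mm; since the bare radius (9.2 mm) is below r_cr, adding a thin layer of insulation will *increase* heat loss.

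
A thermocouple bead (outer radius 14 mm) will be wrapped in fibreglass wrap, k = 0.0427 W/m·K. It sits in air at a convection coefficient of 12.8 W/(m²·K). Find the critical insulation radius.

For a sphere r_cr = 2k/h = 2×0.0427/12.8
r_cr = 6.67 mm; since the bare radius (14 mm) is above r_cr, any added insulation will reduce heat loss.

r_cr ≈ 6.67 mm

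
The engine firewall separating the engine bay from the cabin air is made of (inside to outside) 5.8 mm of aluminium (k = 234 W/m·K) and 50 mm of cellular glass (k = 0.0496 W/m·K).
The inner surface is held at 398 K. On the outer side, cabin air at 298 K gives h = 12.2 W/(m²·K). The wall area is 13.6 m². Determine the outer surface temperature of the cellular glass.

T ≈ 306 K

Treating each layer as a thermal resistance in series:
R_aluminium = L/(kA) = 0.0058/(234×13.6) = 1.823×10^-6 K/W
R_cellular glass = L/(kA) = 0.05/(0.0496×13.6) = 0.07412 K/W
R_outer film = 1/(h_o·A) = 1/(12.2×13.6) = 0.006027 K/W
R_total = 0.08015 K/W;  Q = ΔT/R_total = 100/0.08015 = 1248 W
T_interface = T_inner − Q·ΣR(inner→interface) = 398 − 1250×0.07412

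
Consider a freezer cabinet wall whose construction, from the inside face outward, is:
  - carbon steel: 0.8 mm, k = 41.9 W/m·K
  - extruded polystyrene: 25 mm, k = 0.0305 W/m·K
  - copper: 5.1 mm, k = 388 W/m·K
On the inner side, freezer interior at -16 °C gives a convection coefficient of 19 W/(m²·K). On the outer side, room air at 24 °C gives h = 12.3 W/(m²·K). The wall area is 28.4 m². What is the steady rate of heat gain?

Q ≈ 1190 W

Series thermal resistances:
R_inner film = 1/(h_i·A) = 1/(19×28.4) = 0.001853 K/W
R_carbon steel = L/(kA) = 0.0008/(41.9×28.4) = 6.723×10^-7 K/W
R_extruded polystyrene = L/(kA) = 0.025/(0.0305×28.4) = 0.02886 K/W
R_copper = L/(kA) = 0.0051/(388×28.4) = 4.628×10^-7 K/W
R_outer film = 1/(h_o·A) = 1/(12.3×28.4) = 0.002863 K/W
R_total = 0.03358 K/W
Q = ΔT / R_total = 40 / 0.03358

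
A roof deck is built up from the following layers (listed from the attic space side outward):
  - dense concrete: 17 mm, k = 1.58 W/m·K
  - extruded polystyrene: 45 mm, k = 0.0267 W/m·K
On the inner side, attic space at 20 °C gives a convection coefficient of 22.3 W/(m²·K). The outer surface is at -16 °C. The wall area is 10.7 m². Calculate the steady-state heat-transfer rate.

Q ≈ 221 W

Series thermal resistances:
R_inner film = 1/(h_i·A) = 1/(22.3×10.7) = 0.004191 K/W
R_dense concrete = L/(kA) = 0.017/(1.58×10.7) = 0.001006 K/W
R_extruded polystyrene = L/(kA) = 0.045/(0.0267×10.7) = 0.1575 K/W
R_total = 0.1627 K/W
Q = ΔT / R_total = 36 / 0.1627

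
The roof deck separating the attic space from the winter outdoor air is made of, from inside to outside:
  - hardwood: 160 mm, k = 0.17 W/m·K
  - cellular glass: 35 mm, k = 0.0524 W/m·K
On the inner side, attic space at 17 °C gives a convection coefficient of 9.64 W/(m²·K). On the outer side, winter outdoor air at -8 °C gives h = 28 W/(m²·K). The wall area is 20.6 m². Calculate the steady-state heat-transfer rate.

Q ≈ 295 W

Series thermal resistances:
R_inner film = 1/(h_i·A) = 1/(9.64×20.6) = 0.005036 K/W
R_hardwood = L/(kA) = 0.16/(0.17×20.6) = 0.04569 K/W
R_cellular glass = L/(kA) = 0.035/(0.0524×20.6) = 0.03242 K/W
R_outer film = 1/(h_o·A) = 1/(28×20.6) = 0.001734 K/W
R_total = 0.08488 K/W
Q = ΔT / R_total = 25 / 0.08488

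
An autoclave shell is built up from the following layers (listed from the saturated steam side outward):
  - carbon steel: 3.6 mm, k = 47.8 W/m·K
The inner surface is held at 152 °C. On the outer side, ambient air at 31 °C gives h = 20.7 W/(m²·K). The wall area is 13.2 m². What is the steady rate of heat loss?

Q ≈ 33000 W

Series thermal resistances:
R_carbon steel = L/(kA) = 0.0036/(47.8×13.2) = 5.706×10^-6 K/W
R_outer film = 1/(h_o·A) = 1/(20.7×13.2) = 0.00366 K/W
R_total = 0.003665 K/W
Q = ΔT / R_total = 121 / 0.003665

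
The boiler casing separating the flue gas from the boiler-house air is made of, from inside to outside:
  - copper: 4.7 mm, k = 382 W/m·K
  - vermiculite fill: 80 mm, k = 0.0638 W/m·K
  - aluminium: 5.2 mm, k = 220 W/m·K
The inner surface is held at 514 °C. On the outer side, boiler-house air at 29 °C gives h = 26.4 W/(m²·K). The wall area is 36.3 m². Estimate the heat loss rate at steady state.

Thermal resistances in series:
R_copper = L/(kA) = 0.0047/(382×36.3) = 3.389×10^-7 K/W
R_vermiculite fill = L/(kA) = 0.08/(0.0638×36.3) = 0.03454 K/W
R_aluminium = L/(kA) = 0.0052/(220×36.3) = 6.511×10^-7 K/W
R_outer film = 1/(h_o·A) = 1/(26.4×36.3) = 0.001043 K/W
R_total = 0.03559 K/W
Q = ΔT / R_total = 485 / 0.03559

Q ≈ 13600 W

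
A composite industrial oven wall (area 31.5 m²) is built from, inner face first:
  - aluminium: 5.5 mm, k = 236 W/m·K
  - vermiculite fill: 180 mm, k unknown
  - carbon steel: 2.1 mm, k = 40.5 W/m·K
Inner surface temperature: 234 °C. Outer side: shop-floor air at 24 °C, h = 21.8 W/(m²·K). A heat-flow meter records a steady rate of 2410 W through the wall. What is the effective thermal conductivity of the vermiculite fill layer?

k ≈ 0.0667 W/(m·K)

Using the resistance-network approach (series):
R_aluminium = L/(kA) = 0.0055/(236×31.5) = 7.398×10^-7 K/W
R_carbon steel = L/(kA) = 0.0021/(40.5×31.5) = 1.646×10^-6 K/W
R_outer film = 1/(h_o·A) = 1/(21.8×31.5) = 0.001456 K/W
Sum of known resistances R_other = 0.001459 K/W
Total R = ΔT/Q = 210/2410 = 0.08714 K/W
R_vermiculite fill = R_total − R_other = 0.08568 K/W
k = L/(R·A) = 0.18/(0.08568×31.5)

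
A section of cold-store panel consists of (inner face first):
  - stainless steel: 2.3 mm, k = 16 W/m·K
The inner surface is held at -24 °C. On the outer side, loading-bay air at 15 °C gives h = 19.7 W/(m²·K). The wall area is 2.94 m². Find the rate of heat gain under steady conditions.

Q ≈ 2250 W

Using the resistance-network approach (series):
R_stainless steel = L/(kA) = 0.0023/(16×2.94) = 4.889×10^-5 K/W
R_outer film = 1/(h_o·A) = 1/(19.7×2.94) = 0.01727 K/W
R_total = 0.01731 K/W
Q = ΔT / R_total = 39 / 0.01731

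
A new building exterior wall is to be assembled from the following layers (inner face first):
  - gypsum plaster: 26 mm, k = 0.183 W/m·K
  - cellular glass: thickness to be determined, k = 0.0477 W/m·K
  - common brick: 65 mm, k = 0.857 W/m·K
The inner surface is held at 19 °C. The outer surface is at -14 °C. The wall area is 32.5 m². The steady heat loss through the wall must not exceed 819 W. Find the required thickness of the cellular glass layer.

Thermal resistances in series:
R_gypsum plaster = L/(kA) = 0.026/(0.183×32.5) = 0.004372 K/W
R_common brick = L/(kA) = 0.065/(0.857×32.5) = 0.002334 K/W
Sum of the known resistances R_other = 0.006705 K/W
Required total resistance R_tot = ΔT/Q_allow = 33/819 = 0.04029 K/W
R_cellular glass = R_tot − R_other = 0.03359 K/W
L = R·k·A = 0.03359×0.0477×32.5

L ≈ 52.1 mm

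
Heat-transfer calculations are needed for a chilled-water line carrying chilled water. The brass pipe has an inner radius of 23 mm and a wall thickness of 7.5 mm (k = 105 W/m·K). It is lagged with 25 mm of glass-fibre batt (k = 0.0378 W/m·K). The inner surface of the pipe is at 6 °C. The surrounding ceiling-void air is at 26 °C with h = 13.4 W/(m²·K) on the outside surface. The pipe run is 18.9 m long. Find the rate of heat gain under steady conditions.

Q ≈ 138 W

Per-layer cylindrical resistances, series-summed:
R_brass pipe wall = ln(30.5/23)/(2π×105×18.9) = 2.263×10^-5 K/W
R_glass-fibre batt = ln(55.5/30.5)/(2π×0.0378×18.9) = 0.1334 K/W
R_outer film = 1/(h_o·2πr_oL) = 1/(13.4×2π×0.0555×18.9) = 0.01132 K/W
R_total = 0.1447 K/W
Q = ΔT/R_total = 20/0.1447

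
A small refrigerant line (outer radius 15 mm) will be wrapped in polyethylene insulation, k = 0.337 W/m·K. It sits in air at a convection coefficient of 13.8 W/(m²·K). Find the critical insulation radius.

r_cr ≈ 24.4 mm

For a cylinder r_cr = k/h = 0.337/13.8
r_cr = 24.4 mm; since the bare radius (15 mm) is below r_cr, adding a thin layer of insulation will *increase* heat loss.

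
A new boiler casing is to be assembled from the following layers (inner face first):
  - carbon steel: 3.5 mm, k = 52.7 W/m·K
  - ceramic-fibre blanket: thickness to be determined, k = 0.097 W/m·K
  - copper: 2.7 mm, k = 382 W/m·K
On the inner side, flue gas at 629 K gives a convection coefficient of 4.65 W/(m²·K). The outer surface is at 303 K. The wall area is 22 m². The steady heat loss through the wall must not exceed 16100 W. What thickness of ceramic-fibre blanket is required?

L ≈ 22.3 mm

Series thermal resistances:
R_inner film = 1/(h_i·A) = 1/(4.65×22) = 0.009775 K/W
R_carbon steel = L/(kA) = 0.0035/(52.7×22) = 3.019×10^-6 K/W
R_copper = L/(kA) = 0.0027/(382×22) = 3.213×10^-7 K/W
Sum of the known resistances R_other = 0.009779 K/W
Required total resistance R_tot = ΔT/Q_allow = 326/16100 = 0.02025 K/W
R_ceramic-fibre blanket = R_tot − R_other = 0.01047 K/W
L = R·k·A = 0.01047×0.097×22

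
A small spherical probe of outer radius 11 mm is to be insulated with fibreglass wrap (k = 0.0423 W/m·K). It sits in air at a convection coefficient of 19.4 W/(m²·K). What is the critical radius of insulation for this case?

For a sphere r_cr = 2k/h = 2×0.0423/19.4
r_cr = 4.36 mm; since the bare radius (11 mm) is above r_cr, any added insulation will reduce heat loss.

r_cr ≈ 4.36 mm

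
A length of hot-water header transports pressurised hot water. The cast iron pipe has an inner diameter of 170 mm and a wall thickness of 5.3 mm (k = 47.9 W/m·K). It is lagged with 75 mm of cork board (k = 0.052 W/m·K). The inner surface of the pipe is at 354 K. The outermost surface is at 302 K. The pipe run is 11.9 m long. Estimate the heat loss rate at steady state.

Q ≈ 334 W

Treating each annulus and film as a series resistance:
R_cast iron pipe wall = ln(90.3/85)/(2π×47.9×11.9) = 1.689×10^-5 K/W
R_cork board = ln(165.3/90.3)/(2π×0.052×11.9) = 0.1555 K/W
R_total = 0.1555 K/W
Q = ΔT/R_total = 52/0.1555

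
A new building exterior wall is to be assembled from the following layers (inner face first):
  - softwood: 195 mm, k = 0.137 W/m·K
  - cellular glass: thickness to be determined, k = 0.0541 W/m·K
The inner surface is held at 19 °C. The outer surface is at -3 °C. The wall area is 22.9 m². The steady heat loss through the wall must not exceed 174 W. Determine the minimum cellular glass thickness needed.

Treating each layer as a thermal resistance in series:
R_softwood = L/(kA) = 0.195/(0.137×22.9) = 0.06216 K/W
Sum of the known resistances R_other = 0.06216 K/W
Required total resistance R_tot = ΔT/Q_allow = 22/174 = 0.1264 K/W
R_cellular glass = R_tot − R_other = 0.06428 K/W
L = R·k·A = 0.06428×0.0541×22.9

L ≈ 79.6 mm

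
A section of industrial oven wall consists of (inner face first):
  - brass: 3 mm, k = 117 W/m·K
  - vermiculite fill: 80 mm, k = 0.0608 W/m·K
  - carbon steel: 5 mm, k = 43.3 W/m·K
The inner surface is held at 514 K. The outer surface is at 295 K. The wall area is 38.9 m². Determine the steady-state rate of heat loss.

Treating each layer as a thermal resistance in series:
R_brass = L/(kA) = 0.003/(117×38.9) = 6.592×10^-7 K/W
R_vermiculite fill = L/(kA) = 0.08/(0.0608×38.9) = 0.03382 K/W
R_carbon steel = L/(kA) = 0.005/(43.3×38.9) = 2.968×10^-6 K/W
R_total = 0.03383 K/W
Q = ΔT / R_total = 219 / 0.03383

Q ≈ 6470 W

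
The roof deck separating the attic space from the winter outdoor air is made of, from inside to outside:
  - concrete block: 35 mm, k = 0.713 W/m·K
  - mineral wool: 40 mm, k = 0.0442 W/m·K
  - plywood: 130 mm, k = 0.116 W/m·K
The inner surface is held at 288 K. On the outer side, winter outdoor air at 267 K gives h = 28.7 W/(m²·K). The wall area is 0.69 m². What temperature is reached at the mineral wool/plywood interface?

T ≈ 279 K

Using the resistance-network approach (series):
R_concrete block = L/(kA) = 0.035/(0.713×0.69) = 0.07114 K/W
R_mineral wool = L/(kA) = 0.04/(0.0442×0.69) = 1.312 K/W
R_plywood = L/(kA) = 0.13/(0.116×0.69) = 1.624 K/W
R_outer film = 1/(h_o·A) = 1/(28.7×0.69) = 0.0505 K/W
R_total = 3.057 K/W;  Q = ΔT/R_total = 21/3.057 = 6.869 W
T_interface = T_inner − Q·ΣR(inner→interface) = 288 − 6.87×1.383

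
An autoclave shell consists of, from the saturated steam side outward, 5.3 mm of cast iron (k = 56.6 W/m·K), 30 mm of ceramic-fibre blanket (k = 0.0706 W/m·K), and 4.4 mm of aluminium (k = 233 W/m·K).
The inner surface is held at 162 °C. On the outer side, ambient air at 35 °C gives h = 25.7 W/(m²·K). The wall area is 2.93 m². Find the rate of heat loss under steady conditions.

Q ≈ 802 W

Thermal resistances in series:
R_cast iron = L/(kA) = 0.0053/(56.6×2.93) = 3.196×10^-5 K/W
R_ceramic-fibre blanket = L/(kA) = 0.03/(0.0706×2.93) = 0.145 K/W
R_aluminium = L/(kA) = 0.0044/(233×2.93) = 6.445×10^-6 K/W
R_outer film = 1/(h_o·A) = 1/(25.7×2.93) = 0.01328 K/W
R_total = 0.1583 K/W
Q = ΔT / R_total = 127 / 0.1583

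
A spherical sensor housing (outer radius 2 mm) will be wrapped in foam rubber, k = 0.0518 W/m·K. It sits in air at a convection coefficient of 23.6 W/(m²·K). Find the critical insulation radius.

For a sphere r_cr = 2k/h = 2×0.0518/23.6
r_cr = 4.39 mm; since the bare radius (2 mm) is below r_cr, adding a thin layer of insulation will *increase* heat loss.

r_cr ≈ 4.39 mm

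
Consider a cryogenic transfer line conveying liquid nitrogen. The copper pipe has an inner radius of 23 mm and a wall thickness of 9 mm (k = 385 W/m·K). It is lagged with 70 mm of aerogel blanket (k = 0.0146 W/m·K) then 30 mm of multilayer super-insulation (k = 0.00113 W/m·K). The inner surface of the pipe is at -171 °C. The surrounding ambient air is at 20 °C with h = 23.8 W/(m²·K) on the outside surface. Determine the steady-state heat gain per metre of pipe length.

q′ ≈ 3.9 W/m

Per-layer cylindrical resistances, series-summed:
R_copper pipe wall = ln(32/23)/(2π×385×1) = 1.365×10^-4 K/W
R_aerogel blanket = ln(102/32)/(2π×0.0146×1) = 12.64 K/W
R_multilayer super-insulation = ln(132/102)/(2π×0.00113×1) = 36.31 K/W
R_outer film = 1/(h_o·2πr_oL) = 1/(23.8×2π×0.132×1) = 0.05066 K/W
R_total = 49 K/W
Q = ΔT/R_total = 191/49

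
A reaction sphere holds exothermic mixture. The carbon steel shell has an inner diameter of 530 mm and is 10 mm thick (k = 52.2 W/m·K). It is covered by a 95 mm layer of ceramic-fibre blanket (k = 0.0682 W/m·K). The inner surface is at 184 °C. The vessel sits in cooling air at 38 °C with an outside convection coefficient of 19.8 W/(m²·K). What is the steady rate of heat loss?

Radial (spherical) resistances in series:
R_carbon steel shell = (1/0.265 − 1/0.275)/(4π×52.2) = 2.092×10^-4 K/W
R_ceramic-fibre blanket = (1/0.275 − 1/0.37)/(4π×0.0682) = 1.089 K/W
R_outer film = 1/(h·4πr_o²) = 1/(19.8×4π×0.37²) = 0.02936 K/W
R_total = 1.119 K/W
Q = ΔT/R_total = 146/1.119

Q ≈ 130 W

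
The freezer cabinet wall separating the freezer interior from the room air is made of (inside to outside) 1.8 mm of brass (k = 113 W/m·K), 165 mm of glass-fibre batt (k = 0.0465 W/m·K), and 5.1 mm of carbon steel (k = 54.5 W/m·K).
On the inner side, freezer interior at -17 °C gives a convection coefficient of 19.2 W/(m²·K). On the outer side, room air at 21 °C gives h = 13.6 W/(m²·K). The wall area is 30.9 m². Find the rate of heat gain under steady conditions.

Q ≈ 320 W

Model the wall as resistances in series:
R_inner film = 1/(h_i·A) = 1/(19.2×30.9) = 0.001686 K/W
R_brass = L/(kA) = 0.0018/(113×30.9) = 5.155×10^-7 K/W
R_glass-fibre batt = L/(kA) = 0.165/(0.0465×30.9) = 0.1148 K/W
R_carbon steel = L/(kA) = 0.0051/(54.5×30.9) = 3.028×10^-6 K/W
R_outer film = 1/(h_o·A) = 1/(13.6×30.9) = 0.00238 K/W
R_total = 0.1189 K/W
Q = ΔT / R_total = 38 / 0.1189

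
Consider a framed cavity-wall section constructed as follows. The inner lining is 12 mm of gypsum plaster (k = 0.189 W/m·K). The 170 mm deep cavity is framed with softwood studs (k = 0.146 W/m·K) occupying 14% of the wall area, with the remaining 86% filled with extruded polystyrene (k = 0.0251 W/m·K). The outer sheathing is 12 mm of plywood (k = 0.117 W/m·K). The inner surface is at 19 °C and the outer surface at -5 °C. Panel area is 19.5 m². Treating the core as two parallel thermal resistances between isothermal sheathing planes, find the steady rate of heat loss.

Q ≈ 111 W

Sheathing layers in series; stud and cavity paths in parallel between them.
R_inner = 0.012/(0.189×19.5) = 0.003256 K/W
R_stud  = 0.17/(0.146×0.14×19.5) = 0.4265 K/W
R_cav   = 0.17/(0.0251×0.86×19.5) = 0.4039 K/W
1/R_core = 1/R_stud + 1/R_cav → R_core = 0.2074 K/W
R_outer = 0.012/(0.117×19.5) = 0.00526 K/W
R_total = 0.216 K/W
Q = ΔT/R_total = 24/0.216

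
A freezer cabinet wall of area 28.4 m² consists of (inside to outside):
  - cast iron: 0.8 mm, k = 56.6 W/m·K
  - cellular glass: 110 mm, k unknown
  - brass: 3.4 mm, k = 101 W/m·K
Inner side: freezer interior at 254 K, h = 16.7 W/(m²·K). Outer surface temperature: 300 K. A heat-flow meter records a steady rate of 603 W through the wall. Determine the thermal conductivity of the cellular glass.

Using the resistance-network approach (series):
R_inner film = 1/(h_i·A) = 1/(16.7×28.4) = 0.002108 K/W
R_cast iron = L/(kA) = 0.0008/(56.6×28.4) = 4.977×10^-7 K/W
R_brass = L/(kA) = 0.0034/(101×28.4) = 1.185×10^-6 K/W
Sum of known resistances R_other = 0.00211 K/W
Total R = ΔT/Q = 46/603 = 0.07629 K/W
R_cellular glass = R_total − R_other = 0.07418 K/W
k = L/(R·A) = 0.11/(0.07418×28.4)

k ≈ 0.0522 W/(m·K)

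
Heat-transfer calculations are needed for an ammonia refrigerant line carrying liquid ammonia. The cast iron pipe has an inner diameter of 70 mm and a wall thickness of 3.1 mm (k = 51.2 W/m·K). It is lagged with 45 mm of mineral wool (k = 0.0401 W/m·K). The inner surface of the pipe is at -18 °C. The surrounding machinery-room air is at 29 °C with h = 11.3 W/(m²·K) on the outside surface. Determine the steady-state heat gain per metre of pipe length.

Radial resistances (cylindrical: R_cond = ln(r_o/r_i)/(2πkL), R_conv = 1/(h·2πrL)):
R_cast iron pipe wall = ln(38.1/35)/(2π×51.2×1) = 2.638×10^-4 K/W
R_mineral wool = ln(83.1/38.1)/(2π×0.0401×1) = 3.095 K/W
R_outer film = 1/(h_o·2πr_oL) = 1/(11.3×2π×0.0831×1) = 0.1695 K/W
R_total = 3.265 K/W
Q = ΔT/R_total = 47/3.265

q′ ≈ 14.4 W/m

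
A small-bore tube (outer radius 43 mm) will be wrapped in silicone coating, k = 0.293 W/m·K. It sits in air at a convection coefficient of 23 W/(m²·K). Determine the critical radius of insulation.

r_cr ≈ 12.7 mm

For a cylinder r_cr = k/h = 0.293/23
r_cr = 12.7 mm; since the bare radius (43 mm) is above r_cr, any added insulation will reduce heat loss.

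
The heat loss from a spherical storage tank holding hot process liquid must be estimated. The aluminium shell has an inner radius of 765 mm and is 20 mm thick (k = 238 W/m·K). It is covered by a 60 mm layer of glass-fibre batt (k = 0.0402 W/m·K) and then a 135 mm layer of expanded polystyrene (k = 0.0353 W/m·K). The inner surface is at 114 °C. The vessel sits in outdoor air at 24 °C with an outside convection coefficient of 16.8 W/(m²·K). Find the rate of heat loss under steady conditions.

Q ≈ 163 W

Radial (spherical) resistances in series:
R_aluminium shell = (1/0.765 − 1/0.785)/(4π×238) = 1.114×10^-5 K/W
R_glass-fibre batt = (1/0.785 − 1/0.845)/(4π×0.0402) = 0.1791 K/W
R_expanded polystyrene = (1/0.845 − 1/0.98)/(4π×0.0353) = 0.3675 K/W
R_outer film = 1/(h·4πr_o²) = 1/(16.8×4π×0.98²) = 0.004932 K/W
R_total = 0.5515 K/W
Q = ΔT/R_total = 90/0.5515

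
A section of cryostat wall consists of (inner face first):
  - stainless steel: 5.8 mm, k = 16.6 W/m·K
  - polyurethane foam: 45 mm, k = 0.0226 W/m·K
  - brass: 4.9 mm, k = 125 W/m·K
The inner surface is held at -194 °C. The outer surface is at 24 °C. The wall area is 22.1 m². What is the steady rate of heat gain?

Treating each layer as a thermal resistance in series:
R_stainless steel = L/(kA) = 0.0058/(16.6×22.1) = 1.581×10^-5 K/W
R_polyurethane foam = L/(kA) = 0.045/(0.0226×22.1) = 0.0901 K/W
R_brass = L/(kA) = 0.0049/(125×22.1) = 1.774×10^-6 K/W
R_total = 0.09011 K/W
Q = ΔT / R_total = 218 / 0.09011

Q ≈ 2420 W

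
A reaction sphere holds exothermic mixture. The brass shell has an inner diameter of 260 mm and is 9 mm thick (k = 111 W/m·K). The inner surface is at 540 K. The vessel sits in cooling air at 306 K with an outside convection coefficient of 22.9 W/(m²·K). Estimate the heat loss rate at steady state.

Q ≈ 1300 W

Spherical conduction: R = (1/r_in − 1/r_out)/(4πk) per layer; series-sum.
R_brass shell = (1/0.13 − 1/0.139)/(4π×111) = 3.571×10^-4 K/W
R_outer film = 1/(h·4πr_o²) = 1/(22.9×4π×0.139²) = 0.1799 K/W
R_total = 0.1802 K/W
Q = ΔT/R_total = 234/0.1802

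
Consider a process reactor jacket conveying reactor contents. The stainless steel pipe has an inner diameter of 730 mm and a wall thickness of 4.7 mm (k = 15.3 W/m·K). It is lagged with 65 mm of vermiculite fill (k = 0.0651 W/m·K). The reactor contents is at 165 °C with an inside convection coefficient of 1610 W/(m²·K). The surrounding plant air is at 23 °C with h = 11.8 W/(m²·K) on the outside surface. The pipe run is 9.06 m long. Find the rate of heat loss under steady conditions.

Cylindrical conduction, so R = ln(r₂/r₁)/(2πkL) per layer, in series:
R_inner film = 1/(h_i·2πr₁L) = 1/(1610×2π×0.365×9.06) = 2.989×10^-5 K/W
R_stainless steel pipe wall = ln(369.7/365)/(2π×15.3×9.06) = 1.469×10^-5 K/W
R_vermiculite fill = ln(434.7/369.7)/(2π×0.0651×9.06) = 0.0437 K/W
R_outer film = 1/(h_o·2πr_oL) = 1/(11.8×2π×0.4347×9.06) = 0.003425 K/W
R_total = 0.04717 K/W
Q = ΔT/R_total = 142/0.04717

Q ≈ 3010 W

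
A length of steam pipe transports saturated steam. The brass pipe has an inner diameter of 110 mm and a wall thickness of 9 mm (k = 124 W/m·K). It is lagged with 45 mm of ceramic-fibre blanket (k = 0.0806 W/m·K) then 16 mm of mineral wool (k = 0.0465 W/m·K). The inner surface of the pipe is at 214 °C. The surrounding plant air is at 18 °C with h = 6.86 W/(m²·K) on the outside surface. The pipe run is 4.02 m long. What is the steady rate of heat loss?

Treating each annulus and film as a series resistance:
R_brass pipe wall = ln(64/55)/(2π×124×4.02) = 4.839×10^-5 K/W
R_ceramic-fibre blanket = ln(109/64)/(2π×0.0806×4.02) = 0.2615 K/W
R_mineral wool = ln(125/109)/(2π×0.0465×4.02) = 0.1166 K/W
R_outer film = 1/(h_o·2πr_oL) = 1/(6.86×2π×0.125×4.02) = 0.04617 K/W
R_total = 0.4244 K/W
Q = ΔT/R_total = 196/0.4244

Q ≈ 462 W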